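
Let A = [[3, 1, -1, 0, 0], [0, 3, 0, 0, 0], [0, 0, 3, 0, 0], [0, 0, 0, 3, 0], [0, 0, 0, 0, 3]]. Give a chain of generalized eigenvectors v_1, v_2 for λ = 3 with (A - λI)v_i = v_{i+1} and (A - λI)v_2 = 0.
We seek v_1 ∈ ker((A - 3I)^2) \ ker(A - 3I), then set v_{i+1} = (A - 3I) v_i.

One such chain is v_1 = [[0, 1, 0, 0, 0]]^T, v_2 = [[1, 0, 0, 0, 0]]^T. Check: (A - 3I) v_2 = [[0, 0, 0, 0, 0]]^T = 0.

v_1 = [[0, 1, 0, 0, 0]]^T, v_2 = [[1, 0, 0, 0, 0]]^T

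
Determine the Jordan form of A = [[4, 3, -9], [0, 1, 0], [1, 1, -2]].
J = [[1, 1, 0], [0, 1, 0], [0, 0, 1]]

The characteristic polynomial is det(xI - A) = (x - 1)^3, so the eigenvalues are 1 (algebraic multiplicity 3).

For λ = 1: rank(A - I) = 1, rank((A - I)^2) = 0. The eigenspace has dimension 3 - 1 = 2, so there are 2 Jordan blocks; the rank sequence gives block sizes [2, 1].

Assembling the blocks gives the Jordan form J above.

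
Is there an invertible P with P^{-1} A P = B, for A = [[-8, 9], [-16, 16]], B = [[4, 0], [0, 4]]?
No.

Both have characteristic polynomial (x - 4)^2, but the minimal polynomial of A is (x - 4)^2 while the minimal polynomial of B is x - 4. The minimal polynomial is a similarity invariant, so A and B are not similar.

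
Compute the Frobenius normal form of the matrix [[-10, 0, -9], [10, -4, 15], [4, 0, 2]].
The invariant factors of A (the non-unit diagonal entries of the Smith normal form of xI - A over ℚ[x]) are x + 4, (x + 4)^2, each dividing the next. The characteristic polynomial is their product, (x + 4)^3.

The rational canonical form is the block-diagonal matrix of companion matrices C(f_i):
R = [[-4, 0, 0], [0, 0, -16], [0, 1, -8]].

R = [[-4, 0, 0], [0, 0, -16], [0, 1, -8]]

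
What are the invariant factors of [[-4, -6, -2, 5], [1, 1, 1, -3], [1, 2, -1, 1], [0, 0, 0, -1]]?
x + 1, (x + 1)^2(x + 2)

The Jordan structure of A has elementary divisors (x + 2), (x + 1)^2, (x + 1). Arranging the block sizes at each eigenvalue in decreasing order and taking row products gives the invariant factors.

Invariant factors (smallest first, each dividing the next): x + 1, (x + 1)^2(x + 2).

Check: the last factor (x + 1)^2(x + 2) is the minimal polynomial, and the product (x + 1)^3(x + 2) is the characteristic polynomial.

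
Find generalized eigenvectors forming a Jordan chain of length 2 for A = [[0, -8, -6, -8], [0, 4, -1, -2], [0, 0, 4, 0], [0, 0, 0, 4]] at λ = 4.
We seek v_1 ∈ ker((A - 4I)^2) \ ker(A - 4I), then set v_{i+1} = (A - 4I) v_i.

One such chain is v_1 = [[0, -1, 1, 0]]^T, v_2 = [[2, -1, 0, 0]]^T. Check: (A - 4I) v_2 = [[0, 0, 0, 0]]^T = 0.

v_1 = [[0, -1, 1, 0]]^T, v_2 = [[2, -1, 0, 0]]^T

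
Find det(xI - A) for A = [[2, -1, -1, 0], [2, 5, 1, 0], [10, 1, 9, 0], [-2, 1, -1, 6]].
xI - A = [[x - 2, 1, 1, 0], [-2, x - 5, -1, 0], [-10, -1, x - 9, 0], [2, -1, 1, x - 6]].

Expanding det(xI - A) along the first row:
det(xI - A) = + (x - 2)·det([[x - 5, -1, 0], [-1, x - 9, 0], [-1, 1, x - 6]]) - (1)·det([[-2, -1, 0], [-10, x - 9, 0], [2, 1, x - 6]]) + (1)·det([[-2, x - 5, 0], [-10, -1, 0], [2, -1, x - 6]]) - (0)·det([[-2, x - 5, -1], [-10, -1, x - 9], [2, -1, 1]]).

Evaluating gives χ_A(x) = x^4 - 22x^3 + 180x^2 - 648x + 864 = (x - 6)^3(x - 4).

χ_A(x) = (x - 6)^3(x - 4)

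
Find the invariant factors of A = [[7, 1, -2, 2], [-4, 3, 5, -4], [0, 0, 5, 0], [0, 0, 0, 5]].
x - 5, (x - 5)^3

The Jordan structure of A has elementary divisors (x - 5)^3, (x - 5). Arranging the block sizes at each eigenvalue in decreasing order and taking row products gives the invariant factors.

Invariant factors (smallest first, each dividing the next): x - 5, (x - 5)^3.

Check: the last factor (x - 5)^3 is the minimal polynomial, and the product (x - 5)^4 is the characteristic polynomial.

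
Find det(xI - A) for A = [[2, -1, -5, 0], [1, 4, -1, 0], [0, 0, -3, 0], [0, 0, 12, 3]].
xI - A = [[x - 2, 1, 5, 0], [-1, x - 4, 1, 0], [0, 0, x + 3, 0], [0, 0, -12, x - 3]].

Expanding det(xI - A) along the first row:
det(xI - A) = + (x - 2)·det([[x - 4, 1, 0], [0, x + 3, 0], [0, -12, x - 3]]) - (1)·det([[-1, 1, 0], [0, x + 3, 0], [0, -12, x - 3]]) + (5)·det([[-1, x - 4, 0], [0, 0, 0], [0, 0, x - 3]]) - (0)·det([[-1, x - 4, 1], [0, 0, x + 3], [0, 0, -12]]).

Evaluating gives χ_A(x) = x^4 - 6x^3 + 54x - 81 = (x - 3)^3(x + 3).

χ_A(x) = (x - 3)^3(x + 3)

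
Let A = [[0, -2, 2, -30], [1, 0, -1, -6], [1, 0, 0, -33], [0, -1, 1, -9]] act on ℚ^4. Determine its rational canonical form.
R = [[0, 0, 0, -12], [1, 0, 0, -31], [0, 1, 0, -27], [0, 0, 1, -9]]

The invariant factors of A (the non-unit diagonal entries of the Smith normal form of xI - A over ℚ[x]) are (x + 1)^2(x + 3)(x + 4), each dividing the next. The characteristic polynomial is their product, (x + 1)^2(x + 3)(x + 4).

The rational canonical form is the block-diagonal matrix of companion matrices C(f_i):
R = [[0, 0, 0, -12], [1, 0, 0, -31], [0, 1, 0, -27], [0, 0, 1, -9]].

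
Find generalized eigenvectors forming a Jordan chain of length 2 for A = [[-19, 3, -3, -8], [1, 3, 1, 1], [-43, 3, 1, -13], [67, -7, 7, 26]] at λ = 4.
We seek v_1 ∈ ker((A - 4I)^2) \ ker(A - 4I), then set v_{i+1} = (A - 4I) v_i.

One such chain is v_1 = [[-1, 0, -1, 3]]^T, v_2 = [[2, 1, 7, -8]]^T. Check: (A - 4I) v_2 = [[0, 0, 0, 0]]^T = 0.

v_1 = [[-1, 0, -1, 3]]^T, v_2 = [[2, 1, 7, -8]]^T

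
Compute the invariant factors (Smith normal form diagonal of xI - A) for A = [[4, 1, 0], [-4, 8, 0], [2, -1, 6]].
The Jordan structure of A has elementary divisors (x - 6)^2, (x - 6). Arranging the block sizes at each eigenvalue in decreasing order and taking row products gives the invariant factors.

Invariant factors (smallest first, each dividing the next): x - 6, (x - 6)^2.

Check: the last factor (x - 6)^2 is the minimal polynomial, and the product (x - 6)^3 is the characteristic polynomial.

x - 6, (x - 6)^2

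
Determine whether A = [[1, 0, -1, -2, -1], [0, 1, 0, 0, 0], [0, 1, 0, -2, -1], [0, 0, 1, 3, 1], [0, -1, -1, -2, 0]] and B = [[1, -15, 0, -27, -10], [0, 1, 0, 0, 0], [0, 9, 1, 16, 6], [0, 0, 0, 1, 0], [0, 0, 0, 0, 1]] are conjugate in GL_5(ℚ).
Yes.

Two matrices over a field are similar if and only if they have the same invariant factors.

Both A and B have characteristic polynomial (x - 1)^5 and minimal polynomial (x - 1)^2. Computing further, both have invariant factors x - 1, (x - 1)^2, (x - 1)^2. Hence A and B are similar.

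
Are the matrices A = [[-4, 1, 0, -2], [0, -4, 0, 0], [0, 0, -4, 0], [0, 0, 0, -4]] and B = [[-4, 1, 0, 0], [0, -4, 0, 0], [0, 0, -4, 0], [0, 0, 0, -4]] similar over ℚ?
Two matrices over a field are similar if and only if they have the same invariant factors.

Both A and B have characteristic polynomial (x + 4)^4 and minimal polynomial (x + 4)^2. Computing further, both have invariant factors x + 4, x + 4, (x + 4)^2. Hence A and B are similar.

Yes.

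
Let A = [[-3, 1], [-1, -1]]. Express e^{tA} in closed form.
A has Jordan form J = [[-2, 1], [0, -2]] with A = PJP^{-1}, so e^{tA} = P e^{tJ} P^{-1}.

For a Jordan block J_k(λ), e^{tJ_k(λ)} = e^{λt} · (I + tN + t^2 N^2/2! + ... + t^{k-1} N^{k-1}/(k-1)!) where N is the nilpotent superdiagonal part.

Assembling the blocks and conjugating back gives the entries of e^{tA} as shown above.

e^{tA} = [[(1 - t)*e^{-2*t}, t*e^{-2*t}], [-t*e^{-2*t}, (t + 1)*e^{-2*t}]]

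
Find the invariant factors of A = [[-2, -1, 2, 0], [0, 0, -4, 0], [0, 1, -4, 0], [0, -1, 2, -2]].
x + 2, x + 2, (x + 2)^2

The Jordan structure of A has elementary divisors (x + 2)^2, (x + 2), (x + 2). Arranging the block sizes at each eigenvalue in decreasing order and taking row products gives the invariant factors.

Invariant factors (smallest first, each dividing the next): x + 2, x + 2, (x + 2)^2.

Check: the last factor (x + 2)^2 is the minimal polynomial, and the product (x + 2)^4 is the characteristic polynomial.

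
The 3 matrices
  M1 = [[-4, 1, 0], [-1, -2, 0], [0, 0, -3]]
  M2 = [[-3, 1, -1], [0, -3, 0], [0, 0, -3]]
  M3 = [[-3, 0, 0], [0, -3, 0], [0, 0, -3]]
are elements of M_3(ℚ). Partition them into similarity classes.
2 classes: {M1, M2}, {M3}

Characteristic polynomials: χ_{M1} = (x + 3)^3, χ_{M2} = (x + 3)^3, χ_{M3} = (x + 3)^3.

{M1, M2}: invariant factors x + 3, (x + 3)^2.

{M3}: invariant factors x + 3, x + 3, x + 3.

Matrices are similar if and only if their invariant-factor lists agree; the partition into similarity classes is {M1, M2}, {M3}.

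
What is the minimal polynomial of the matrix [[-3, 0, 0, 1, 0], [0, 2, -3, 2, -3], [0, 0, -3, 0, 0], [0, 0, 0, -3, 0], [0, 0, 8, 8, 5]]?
The characteristic polynomial factors as (x - 5)(x - 2)(x + 3)^3. The minimal polynomial is ∏(x - λ)^{k_λ} where k_λ is the size of the largest Jordan block at λ.

For λ = -3: rank(A + 3I) = 3, and the largest Jordan block has size 2 (the smallest k with rank((A + 3I)^k) = rank((A + 3I)^(k+1))).
For λ = 2: rank(A - 2I) = 4, and the largest Jordan block has size 1 (the smallest k with rank((A - 2I)^k) = rank((A - 2I)^(k+1))).
For λ = 5: rank(A - 5I) = 4, and the largest Jordan block has size 1 (the smallest k with rank((A - 5I)^k) = rank((A - 5I)^(k+1))).

So m_A(x) = (x - 5)(x - 2)(x + 3)^2.

m_A(x) = (x - 5)(x - 2)(x + 3)^2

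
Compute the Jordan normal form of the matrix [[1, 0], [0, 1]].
J = [[1, 0], [0, 1]]

The characteristic polynomial is det(xI - A) = (x - 1)^2, so the eigenvalues are 1 (algebraic multiplicity 2).

For λ = 1: rank(A - I) = 0. The eigenspace has dimension 2 - 0 = 2, so there are 2 Jordan blocks; the rank sequence gives block sizes [1, 1].

Assembling the blocks gives the Jordan form J above.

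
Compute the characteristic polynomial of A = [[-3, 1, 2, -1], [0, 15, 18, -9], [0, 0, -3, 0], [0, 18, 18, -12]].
xI - A = [[x + 3, -1, -2, 1], [0, x - 15, -18, 9], [0, 0, x + 3, 0], [0, -18, -18, x + 12]].

Expanding det(xI - A) along the first row:
det(xI - A) = + (x + 3)·det([[x - 15, -18, 9], [0, x + 3, 0], [-18, -18, x + 12]]) - (-1)·det([[0, -18, 9], [0, x + 3, 0], [0, -18, x + 12]]) + (-2)·det([[0, x - 15, 9], [0, 0, 0], [0, -18, x + 12]]) - (1)·det([[0, x - 15, -18], [0, 0, x + 3], [0, -18, -18]]).

Evaluating gives χ_A(x) = x^4 + 3x^3 - 27x^2 - 135x - 162 = (x - 6)(x + 3)^3.

χ_A(x) = (x - 6)(x + 3)^3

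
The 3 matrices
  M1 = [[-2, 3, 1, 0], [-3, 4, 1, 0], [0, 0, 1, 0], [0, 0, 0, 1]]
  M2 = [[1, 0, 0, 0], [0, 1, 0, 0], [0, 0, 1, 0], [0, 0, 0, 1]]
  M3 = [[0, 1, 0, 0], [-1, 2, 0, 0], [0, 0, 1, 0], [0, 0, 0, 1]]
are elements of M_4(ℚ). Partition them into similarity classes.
Characteristic polynomials: χ_{M1} = (x - 1)^4, χ_{M2} = (x - 1)^4, χ_{M3} = (x - 1)^4.

{M1, M3}: invariant factors x - 1, x - 1, (x - 1)^2.

{M2}: invariant factors x - 1, x - 1, x - 1, x - 1.

Matrices are similar if and only if their invariant-factor lists agree; the partition into similarity classes is {M1, M3}, {M2}.

2 classes: {M1, M3}, {M2}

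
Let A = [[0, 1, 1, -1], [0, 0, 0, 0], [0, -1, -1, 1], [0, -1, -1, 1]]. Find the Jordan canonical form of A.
J = [[0, 1, 0, 0], [0, 0, 0, 0], [0, 0, 0, 0], [0, 0, 0, 0]]

The characteristic polynomial is det(xI - A) = x^4, so the eigenvalues are 0 (algebraic multiplicity 4).

For λ = 0: rank(A) = 1, rank(A^2) = 0. The eigenspace has dimension 4 - 1 = 3, so there are 3 Jordan blocks; the rank sequence gives block sizes [2, 1, 1].

Assembling the blocks gives the Jordan form J above.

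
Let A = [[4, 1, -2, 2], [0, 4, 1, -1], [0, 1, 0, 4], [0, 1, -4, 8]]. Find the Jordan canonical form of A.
The characteristic polynomial is det(xI - A) = (x - 4)^4, so the eigenvalues are 4 (algebraic multiplicity 4).

For λ = 4: rank(A - 4I) = 2, rank((A - 4I)^2) = 1, rank((A - 4I)^3) = 0. The eigenspace has dimension 4 - 2 = 2, so there are 2 Jordan blocks; the rank sequence gives block sizes [3, 1].

Assembling the blocks gives the Jordan form J above.

J = [[4, 1, 0, 0], [0, 4, 1, 0], [0, 0, 4, 0], [0, 0, 0, 4]]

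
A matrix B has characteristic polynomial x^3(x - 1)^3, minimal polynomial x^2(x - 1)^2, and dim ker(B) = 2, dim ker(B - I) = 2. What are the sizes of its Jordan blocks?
λ = 0: algebraic multiplicity 3 (exponent in χ_B), largest block size 2 (exponent in m_B), 2 blocks (geometric multiplicity). These force block sizes [2, 1].
λ = 1: algebraic multiplicity 3 (exponent in χ_B), largest block size 2 (exponent in m_B), 2 blocks (geometric multiplicity). These force block sizes [2, 1].

Jordan blocks: (0, 2), (0, 1), (1, 2), (1, 1)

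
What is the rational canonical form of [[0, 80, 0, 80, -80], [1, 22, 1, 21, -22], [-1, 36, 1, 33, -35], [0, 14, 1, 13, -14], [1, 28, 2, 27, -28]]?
The invariant factors of A (the non-unit diagonal entries of the Smith normal form of xI - A over ℚ[x]) are (x - 4)^2(x^3 - 2x + 5), each dividing the next. The characteristic polynomial is their product, (x - 4)^2(x^3 - 2x + 5).

The rational canonical form is the block-diagonal matrix of companion matrices C(f_i):
R = [[0, 0, 0, 0, -80], [1, 0, 0, 0, 72], [0, 1, 0, 0, -21], [0, 0, 1, 0, -14], [0, 0, 0, 1, 8]].

Note the characteristic polynomial does not split into linear factors over ℚ, so A has no Jordan form over ℚ; the rational canonical form exists over any field.

R = [[0, 0, 0, 0, -80], [1, 0, 0, 0, 72], [0, 1, 0, 0, -21], [0, 0, 1, 0, -14], [0, 0, 0, 1, 8]]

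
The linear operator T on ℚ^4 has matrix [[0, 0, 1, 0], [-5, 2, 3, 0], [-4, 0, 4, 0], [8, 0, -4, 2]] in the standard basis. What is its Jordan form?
J = [[2, 1, 0, 0], [0, 2, 1, 0], [0, 0, 2, 0], [0, 0, 0, 2]]

The characteristic polynomial is det(xI - A) = (x - 2)^4, so the eigenvalues are 2 (algebraic multiplicity 4).

For λ = 2: rank(A - 2I) = 2, rank((A - 2I)^2) = 1, rank((A - 2I)^3) = 0. The eigenspace has dimension 4 - 2 = 2, so there are 2 Jordan blocks; the rank sequence gives block sizes [3, 1].

Assembling the blocks gives the Jordan form J above.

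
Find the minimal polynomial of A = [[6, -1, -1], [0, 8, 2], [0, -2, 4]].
The characteristic polynomial factors as (x - 6)^3. The minimal polynomial is ∏(x - λ)^{k_λ} where k_λ is the size of the largest Jordan block at λ.

For λ = 6: rank(A - 6I) = 1, and the largest Jordan block has size 2 (the smallest k with rank((A - 6I)^k) = rank((A - 6I)^(k+1))).

So m_A(x) = (x - 6)^2.

m_A(x) = (x - 6)^2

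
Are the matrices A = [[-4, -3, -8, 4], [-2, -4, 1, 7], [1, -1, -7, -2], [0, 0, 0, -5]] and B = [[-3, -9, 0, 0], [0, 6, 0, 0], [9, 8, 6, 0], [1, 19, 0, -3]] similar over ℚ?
trace(A) = -20 but trace(B) = 6. The trace is a similarity invariant, so A and B are not similar.

No.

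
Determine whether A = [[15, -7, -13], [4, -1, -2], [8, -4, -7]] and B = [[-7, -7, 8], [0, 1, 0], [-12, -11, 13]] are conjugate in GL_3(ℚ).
Two matrices over a field are similar if and only if they have the same invariant factors.

Both A and B have characteristic polynomial (x - 5)(x - 1)^2 and minimal polynomial (x - 5)(x - 1)^2. Computing further, both have invariant factors (x - 5)(x - 1)^2. Hence A and B are similar.

Yes.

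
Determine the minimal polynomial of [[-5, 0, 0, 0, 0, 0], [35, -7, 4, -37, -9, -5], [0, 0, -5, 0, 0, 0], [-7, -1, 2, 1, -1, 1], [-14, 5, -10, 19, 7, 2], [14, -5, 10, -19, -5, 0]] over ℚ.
The characteristic polynomial factors as (x - 2)^3(x + 5)^3. The minimal polynomial is ∏(x - λ)^{k_λ} where k_λ is the size of the largest Jordan block at λ.

For λ = -5: rank(A + 5I) = 3, and the largest Jordan block has size 1 (the smallest k with rank((A + 5I)^k) = rank((A + 5I)^(k+1))).
For λ = 2: rank(A - 2I) = 4, and the largest Jordan block has size 2 (the smallest k with rank((A - 2I)^k) = rank((A - 2I)^(k+1))).

So m_A(x) = (x - 2)^2(x + 5).

m_A(x) = (x - 2)^2(x + 5)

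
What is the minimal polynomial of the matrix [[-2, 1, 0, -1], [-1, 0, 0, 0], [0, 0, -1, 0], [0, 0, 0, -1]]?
The characteristic polynomial factors as (x + 1)^4. The minimal polynomial is ∏(x - λ)^{k_λ} where k_λ is the size of the largest Jordan block at λ.

For λ = -1: rank(A + I) = 2, and the largest Jordan block has size 3 (the smallest k with rank((A + I)^k) = rank((A + I)^(k+1))).

So m_A(x) = (x + 1)^3.

m_A(x) = (x + 1)^3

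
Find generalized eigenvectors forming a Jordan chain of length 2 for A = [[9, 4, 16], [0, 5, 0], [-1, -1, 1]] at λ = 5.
We seek v_1 ∈ ker((A - 5I)^2) \ ker(A - 5I), then set v_{i+1} = (A - 5I) v_i.

One such chain is v_1 = [[14, 3, -4]]^T, v_2 = [[4, 0, -1]]^T. Check: (A - 5I) v_2 = [[0, 0, 0]]^T = 0.

v_1 = [[14, 3, -4]]^T, v_2 = [[4, 0, -1]]^T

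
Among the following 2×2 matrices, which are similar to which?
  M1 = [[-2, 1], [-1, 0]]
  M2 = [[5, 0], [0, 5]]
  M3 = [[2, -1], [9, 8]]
3 classes: {M1}, {M2}, {M3}

Characteristic polynomials: χ_{M1} = (x + 1)^2, χ_{M2} = (x - 5)^2, χ_{M3} = (x - 5)^2.

{M1}: invariant factors (x + 1)^2.

{M2}: invariant factors x - 5, x - 5.

{M3}: invariant factors (x - 5)^2.

Matrices are similar if and only if their invariant-factor lists agree; the partition into similarity classes is {M1}, {M2}, {M3}.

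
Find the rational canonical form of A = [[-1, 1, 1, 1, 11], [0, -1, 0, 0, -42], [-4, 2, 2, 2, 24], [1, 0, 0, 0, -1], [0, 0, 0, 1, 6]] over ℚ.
R = [[0, 0, 0, 0, 0], [1, 0, 0, 0, -24], [0, 1, 0, 0, 10], [0, 0, 1, 0, -1], [0, 0, 0, 1, 6]]

The invariant factors of A (the non-unit diagonal entries of the Smith normal form of xI - A over ℚ[x]) are x(x - 6)(x^3 + x - 4), each dividing the next. The characteristic polynomial is their product, x(x - 6)(x^3 + x - 4).

The rational canonical form is the block-diagonal matrix of companion matrices C(f_i):
R = [[0, 0, 0, 0, 0], [1, 0, 0, 0, -24], [0, 1, 0, 0, 10], [0, 0, 1, 0, -1], [0, 0, 0, 1, 6]].

Note the characteristic polynomial does not split into linear factors over ℚ, so A has no Jordan form over ℚ; the rational canonical form exists over any field.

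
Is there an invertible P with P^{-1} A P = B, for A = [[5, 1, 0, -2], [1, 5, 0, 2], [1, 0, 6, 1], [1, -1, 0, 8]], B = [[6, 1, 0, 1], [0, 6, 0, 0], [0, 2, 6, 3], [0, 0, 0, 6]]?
Yes.

Two matrices over a field are similar if and only if they have the same invariant factors.

Both A and B have characteristic polynomial (x - 6)^4 and minimal polynomial (x - 6)^2. Computing further, both have invariant factors (x - 6)^2, (x - 6)^2. Hence A and B are similar.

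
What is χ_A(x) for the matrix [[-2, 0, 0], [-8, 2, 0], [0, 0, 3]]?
xI - A = [[x + 2, 0, 0], [8, x - 2, 0], [0, 0, x - 3]].

Expanding det(xI - A) along the first row:
det(xI - A) = + (x + 2)·det([[x - 2, 0], [0, x - 3]]) - (0)·det([[8, 0], [0, x - 3]]) + (0)·det([[8, x - 2], [0, 0]]).

Evaluating gives χ_A(x) = x^3 - 3x^2 - 4x + 12 = (x - 3)(x - 2)(x + 2).

χ_A(x) = (x - 3)(x - 2)(x + 2)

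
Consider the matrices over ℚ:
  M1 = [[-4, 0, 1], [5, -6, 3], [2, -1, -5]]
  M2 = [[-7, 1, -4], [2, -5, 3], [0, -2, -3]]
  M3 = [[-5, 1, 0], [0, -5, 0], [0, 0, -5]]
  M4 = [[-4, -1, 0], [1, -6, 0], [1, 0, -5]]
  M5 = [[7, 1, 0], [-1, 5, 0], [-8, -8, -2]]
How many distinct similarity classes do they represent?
3 classes: {M1, M2, M4}, {M3}, {M5}

Characteristic polynomials: χ_{M1} = (x + 5)^3, χ_{M2} = (x + 5)^3, χ_{M3} = (x + 5)^3, χ_{M4} = (x + 5)^3, χ_{M5} = (x - 6)^2(x + 2).

{M1, M2, M4}: invariant factors (x + 5)^3.

{M3}: invariant factors x + 5, (x + 5)^2.

{M5}: invariant factors (x - 6)^2(x + 2).

Matrices are similar if and only if their invariant-factor lists agree; the partition into similarity classes is {M1, M2, M4}, {M3}, {M5}.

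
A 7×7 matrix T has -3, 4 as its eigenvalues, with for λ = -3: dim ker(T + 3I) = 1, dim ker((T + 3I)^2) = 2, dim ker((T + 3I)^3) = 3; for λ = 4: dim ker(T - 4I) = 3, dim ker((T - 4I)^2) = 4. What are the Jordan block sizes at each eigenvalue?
λ = -3: successive nullity increments [1, 1, 1] count blocks of size ≥ k; block sizes are [3].
λ = 4: successive nullity increments [3, 1] count blocks of size ≥ k; block sizes are [2, 1, 1].

Jordan blocks: (-3, 3), (4, 2), (4, 1), (4, 1)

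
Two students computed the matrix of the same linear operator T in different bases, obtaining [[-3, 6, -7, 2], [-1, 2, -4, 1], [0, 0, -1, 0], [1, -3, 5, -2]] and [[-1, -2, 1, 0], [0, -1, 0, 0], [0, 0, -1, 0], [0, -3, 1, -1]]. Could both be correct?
Yes.

Two matrices over a field are similar if and only if they have the same invariant factors.

Both A and B have characteristic polynomial (x + 1)^4 and minimal polynomial (x + 1)^2. Computing further, both have invariant factors (x + 1)^2, (x + 1)^2. Hence A and B are similar.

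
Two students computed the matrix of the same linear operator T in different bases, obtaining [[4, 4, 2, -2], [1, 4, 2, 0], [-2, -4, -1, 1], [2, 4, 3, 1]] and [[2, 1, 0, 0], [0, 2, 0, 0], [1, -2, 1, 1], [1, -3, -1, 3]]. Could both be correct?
Two matrices over a field are similar if and only if they have the same invariant factors.

Both A and B have characteristic polynomial (x - 2)^4 and minimal polynomial (x - 2)^2. Computing further, both have invariant factors (x - 2)^2, (x - 2)^2. Hence A and B are similar.

Yes.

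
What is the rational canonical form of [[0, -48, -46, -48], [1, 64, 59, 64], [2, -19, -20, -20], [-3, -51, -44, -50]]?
The invariant factors of A (the non-unit diagonal entries of the Smith normal form of xI - A over ℚ[x]) are (x^2 + 3x + 6)^2, each dividing the next. The characteristic polynomial is their product, (x^2 + 3x + 6)^2.

The rational canonical form is the block-diagonal matrix of companion matrices C(f_i):
R = [[0, 0, 0, -36], [1, 0, 0, -36], [0, 1, 0, -21], [0, 0, 1, -6]].

Note the characteristic polynomial does not split into linear factors over ℚ, so A has no Jordan form over ℚ; the rational canonical form exists over any field.

R = [[0, 0, 0, -36], [1, 0, 0, -36], [0, 1, 0, -21], [0, 0, 1, -6]]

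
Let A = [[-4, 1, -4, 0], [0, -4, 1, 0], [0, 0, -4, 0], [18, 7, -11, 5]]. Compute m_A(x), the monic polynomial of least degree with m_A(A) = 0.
m_A(x) = (x - 5)(x + 4)^3

The characteristic polynomial factors as (x - 5)(x + 4)^3. The minimal polynomial is ∏(x - λ)^{k_λ} where k_λ is the size of the largest Jordan block at λ.

For λ = -4: rank(A + 4I) = 3, and the largest Jordan block has size 3 (the smallest k with rank((A + 4I)^k) = rank((A + 4I)^(k+1))).
For λ = 5: rank(A - 5I) = 3, and the largest Jordan block has size 1 (the smallest k with rank((A - 5I)^k) = rank((A - 5I)^(k+1))).

So m_A(x) = (x - 5)(x + 4)^3.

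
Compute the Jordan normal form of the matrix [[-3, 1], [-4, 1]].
J = [[-1, 1], [0, -1]]

The characteristic polynomial is det(xI - A) = (x + 1)^2, so the eigenvalues are -1 (algebraic multiplicity 2).

For λ = -1: rank(A + I) = 1, rank((A + I)^2) = 0. The eigenspace has dimension 2 - 1 = 1, so there is 1 Jordan block; the rank sequence gives block sizes [2].

Assembling the blocks gives the Jordan form J above.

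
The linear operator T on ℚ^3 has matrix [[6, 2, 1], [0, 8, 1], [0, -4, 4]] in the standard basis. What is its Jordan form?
J = [[6, 1, 0], [0, 6, 0], [0, 0, 6]]

The characteristic polynomial is det(xI - A) = (x - 6)^3, so the eigenvalues are 6 (algebraic multiplicity 3).

For λ = 6: rank(A - 6I) = 1, rank((A - 6I)^2) = 0. The eigenspace has dimension 3 - 1 = 2, so there are 2 Jordan blocks; the rank sequence gives block sizes [2, 1].

Assembling the blocks gives the Jordan form J above.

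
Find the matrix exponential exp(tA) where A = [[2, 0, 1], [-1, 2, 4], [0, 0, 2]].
A has Jordan form J = [[2, 1, 0], [0, 2, 1], [0, 0, 2]] with A = PJP^{-1}, so e^{tA} = P e^{tJ} P^{-1}.

For a Jordan block J_k(λ), e^{tJ_k(λ)} = e^{λt} · (I + tN + t^2 N^2/2! + ... + t^{k-1} N^{k-1}/(k-1)!) where N is the nilpotent superdiagonal part.

Assembling the blocks and conjugating back gives the entries of e^{tA} as shown above.

e^{tA} = [[e^{2*t}, 0, t*e^{2*t}], [-t*e^{2*t}, e^{2*t}, t*(8 - t)*e^{2*t}/2], [0, 0, e^{2*t}]]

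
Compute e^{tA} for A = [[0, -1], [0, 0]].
A has Jordan form J = [[0, 1], [0, 0]] with A = PJP^{-1}, so e^{tA} = P e^{tJ} P^{-1}.

For a Jordan block J_k(λ), e^{tJ_k(λ)} = e^{λt} · (I + tN + t^2 N^2/2! + ... + t^{k-1} N^{k-1}/(k-1)!) where N is the nilpotent superdiagonal part.

Assembling the blocks and conjugating back gives the entries of e^{tA} as shown above.

e^{tA} = [[1, -t], [0, 1]]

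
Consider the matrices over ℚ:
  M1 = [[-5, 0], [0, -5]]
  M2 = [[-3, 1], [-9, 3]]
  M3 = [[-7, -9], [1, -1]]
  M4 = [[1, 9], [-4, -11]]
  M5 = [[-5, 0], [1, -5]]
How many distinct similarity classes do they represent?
Characteristic polynomials: χ_{M1} = (x + 5)^2, χ_{M2} = x^2, χ_{M3} = (x + 4)^2, χ_{M4} = (x + 5)^2, χ_{M5} = (x + 5)^2.

{M1}: invariant factors x + 5, x + 5.

{M2}: invariant factors x^2.

{M3}: invariant factors (x + 4)^2.

{M4, M5}: invariant factors (x + 5)^2.

Matrices are similar if and only if their invariant-factor lists agree; the partition into similarity classes is {M1}, {M2}, {M3}, {M4, M5}.

4 classes: {M1}, {M2}, {M3}, {M4, M5}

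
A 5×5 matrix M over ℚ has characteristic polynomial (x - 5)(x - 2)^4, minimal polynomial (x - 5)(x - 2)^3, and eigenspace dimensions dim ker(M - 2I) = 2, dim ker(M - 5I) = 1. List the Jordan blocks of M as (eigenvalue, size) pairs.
λ = 2: algebraic multiplicity 4 (exponent in χ_M), largest block size 3 (exponent in m_M), 2 blocks (geometric multiplicity). These force block sizes [3, 1].
λ = 5: algebraic multiplicity 1 (exponent in χ_M), largest block size 1 (exponent in m_M), 1 block (geometric multiplicity). This forces block sizes [1].

Jordan blocks: (2, 3), (2, 1), (5, 1)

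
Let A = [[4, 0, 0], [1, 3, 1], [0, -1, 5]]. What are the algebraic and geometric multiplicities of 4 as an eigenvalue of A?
The characteristic polynomial is (x - 4)^3, so the factor x - 4 appears with exponent 3: the algebraic multiplicity is 3.

rank(A - 4I) = 2, so the eigenspace has dimension 3 - 2 = 1: the geometric multiplicity is 1.

Since 1 < 3, A is not diagonalizable.

algebraic multiplicity 3, geometric multiplicity 1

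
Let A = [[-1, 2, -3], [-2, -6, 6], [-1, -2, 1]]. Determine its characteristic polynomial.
χ_A(x) = (x + 2)^3

xI - A = [[x + 1, -2, 3], [2, x + 6, -6], [1, 2, x - 1]].

Expanding det(xI - A) along the first row:
det(xI - A) = + (x + 1)·det([[x + 6, -6], [2, x - 1]]) - (-2)·det([[2, -6], [1, x - 1]]) + (3)·det([[2, x + 6], [1, 2]]).

Evaluating gives χ_A(x) = x^3 + 6x^2 + 12x + 8 = (x + 2)^3.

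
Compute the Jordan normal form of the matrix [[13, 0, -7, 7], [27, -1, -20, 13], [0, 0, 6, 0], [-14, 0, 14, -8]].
J = [[-1, 1, 0, 0], [0, -1, 0, 0], [0, 0, 6, 0], [0, 0, 0, 6]]

The characteristic polynomial is det(xI - A) = (x - 6)^2(x + 1)^2, so the eigenvalues are -1 (algebraic multiplicity 2), 6 (algebraic multiplicity 2).

For λ = -1: rank(A + I) = 3, rank((A + I)^2) = 2. The eigenspace has dimension 4 - 3 = 1, so there is 1 Jordan block; the rank sequence gives block sizes [2].

For λ = 6: rank(A - 6I) = 2. The eigenspace has dimension 4 - 2 = 2, so there are 2 Jordan blocks; the rank sequence gives block sizes [1, 1].

Assembling the blocks gives the Jordan form J above.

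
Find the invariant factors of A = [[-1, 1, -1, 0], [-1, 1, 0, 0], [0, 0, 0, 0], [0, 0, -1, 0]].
The Jordan structure of A has elementary divisors x^3, x. Arranging the block sizes at each eigenvalue in decreasing order and taking row products gives the invariant factors.

Invariant factors (smallest first, each dividing the next): x, x^3.

Check: the last factor x^3 is the minimal polynomial, and the product x^4 is the characteristic polynomial.

x, x^3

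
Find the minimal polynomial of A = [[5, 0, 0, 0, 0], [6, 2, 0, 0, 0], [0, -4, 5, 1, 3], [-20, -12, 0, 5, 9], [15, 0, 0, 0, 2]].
The characteristic polynomial factors as (x - 5)^3(x - 2)^2. The minimal polynomial is ∏(x - λ)^{k_λ} where k_λ is the size of the largest Jordan block at λ.

For λ = 2: rank(A - 2I) = 3, and the largest Jordan block has size 1 (the smallest k with rank((A - 2I)^k) = rank((A - 2I)^(k+1))).
For λ = 5: rank(A - 5I) = 4, and the largest Jordan block has size 3 (the smallest k with rank((A - 5I)^k) = rank((A - 5I)^(k+1))).

So m_A(x) = (x - 5)^3(x - 2).

m_A(x) = (x - 5)^3(x - 2)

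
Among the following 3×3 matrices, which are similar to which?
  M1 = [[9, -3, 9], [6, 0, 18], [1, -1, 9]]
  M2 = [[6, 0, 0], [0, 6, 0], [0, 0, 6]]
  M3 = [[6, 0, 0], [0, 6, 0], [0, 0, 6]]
2 classes: {M1}, {M2, M3}

Characteristic polynomials: χ_{M1} = (x - 6)^3, χ_{M2} = (x - 6)^3, χ_{M3} = (x - 6)^3.

{M1}: invariant factors x - 6, (x - 6)^2.

{M2, M3}: invariant factors x - 6, x - 6, x - 6.

Matrices are similar if and only if their invariant-factor lists agree; the partition into similarity classes is {M1}, {M2, M3}.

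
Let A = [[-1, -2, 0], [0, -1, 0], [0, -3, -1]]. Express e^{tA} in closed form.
A has Jordan form J = [[-1, 1, 0], [0, -1, 0], [0, 0, -1]] with A = PJP^{-1}, so e^{tA} = P e^{tJ} P^{-1}.

For a Jordan block J_k(λ), e^{tJ_k(λ)} = e^{λt} · (I + tN + t^2 N^2/2! + ... + t^{k-1} N^{k-1}/(k-1)!) where N is the nilpotent superdiagonal part.

Assembling the blocks and conjugating back gives the entries of e^{tA} as shown above.

e^{tA} = [[e^{-t}, -2*t*e^{-t}, 0], [0, e^{-t}, 0], [0, -3*t*e^{-t}, e^{-t}]]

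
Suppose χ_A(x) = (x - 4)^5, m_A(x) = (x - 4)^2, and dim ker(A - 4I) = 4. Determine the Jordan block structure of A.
Jordan blocks: (4, 2), (4, 1), (4, 1), (4, 1)

λ = 4: algebraic multiplicity 5 (exponent in χ_A), largest block size 2 (exponent in m_A), 4 blocks (geometric multiplicity). These force block sizes [2, 1, 1, 1].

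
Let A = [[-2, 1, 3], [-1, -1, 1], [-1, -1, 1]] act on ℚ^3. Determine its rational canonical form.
The invariant factors of A (the non-unit diagonal entries of the Smith normal form of xI - A over ℚ[x]) are x(x^2 + 2x + 4), each dividing the next. The characteristic polynomial is their product, x(x^2 + 2x + 4).

The rational canonical form is the block-diagonal matrix of companion matrices C(f_i):
R = [[0, 0, 0], [1, 0, -4], [0, 1, -2]].

Note the characteristic polynomial does not split into linear factors over ℚ, so A has no Jordan form over ℚ; the rational canonical form exists over any field.

R = [[0, 0, 0], [1, 0, -4], [0, 1, -2]]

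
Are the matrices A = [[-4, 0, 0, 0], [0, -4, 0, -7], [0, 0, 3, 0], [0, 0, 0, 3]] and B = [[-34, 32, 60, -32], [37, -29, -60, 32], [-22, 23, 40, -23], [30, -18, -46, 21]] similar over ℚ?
Both have characteristic polynomial (x - 3)^2(x + 4)^2, but the minimal polynomial of A is (x - 3)(x + 4) while the minimal polynomial of B is (x - 3)(x + 4)^2. The minimal polynomial is a similarity invariant, so A and B are not similar.

No.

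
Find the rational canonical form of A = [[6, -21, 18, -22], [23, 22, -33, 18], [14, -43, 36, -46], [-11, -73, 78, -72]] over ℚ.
R = [[0, 0, 0, -36], [1, 0, 0, 48], [0, 1, 0, -4], [0, 0, 1, -8]]

The invariant factors of A (the non-unit diagonal entries of the Smith normal form of xI - A over ℚ[x]) are (x^2 + 4x - 6)^2, each dividing the next. The characteristic polynomial is their product, (x^2 + 4x - 6)^2.

The rational canonical form is the block-diagonal matrix of companion matrices C(f_i):
R = [[0, 0, 0, -36], [1, 0, 0, 48], [0, 1, 0, -4], [0, 0, 1, -8]].

Note the characteristic polynomial does not split into linear factors over ℚ, so A has no Jordan form over ℚ; the rational canonical form exists over any field.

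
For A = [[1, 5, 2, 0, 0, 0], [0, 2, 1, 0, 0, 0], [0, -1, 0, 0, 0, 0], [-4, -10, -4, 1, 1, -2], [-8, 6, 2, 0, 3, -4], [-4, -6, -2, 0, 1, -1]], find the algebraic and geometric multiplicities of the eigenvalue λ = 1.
The characteristic polynomial is (x - 1)^6, so the factor x - 1 appears with exponent 6: the algebraic multiplicity is 6.

rank(A - I) = 3, so the eigenspace has dimension 6 - 3 = 3: the geometric multiplicity is 3.

Since 3 < 6, A is not diagonalizable.

algebraic multiplicity 6, geometric multiplicity 3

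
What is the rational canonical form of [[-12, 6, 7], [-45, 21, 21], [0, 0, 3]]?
R = [[3, 0, 0], [0, 0, -18], [0, 1, 9]]

The invariant factors of A (the non-unit diagonal entries of the Smith normal form of xI - A over ℚ[x]) are x - 3, (x - 6)(x - 3), each dividing the next. The characteristic polynomial is their product, (x - 6)(x - 3)^2.

The rational canonical form is the block-diagonal matrix of companion matrices C(f_i):
R = [[3, 0, 0], [0, 0, -18], [0, 1, 9]].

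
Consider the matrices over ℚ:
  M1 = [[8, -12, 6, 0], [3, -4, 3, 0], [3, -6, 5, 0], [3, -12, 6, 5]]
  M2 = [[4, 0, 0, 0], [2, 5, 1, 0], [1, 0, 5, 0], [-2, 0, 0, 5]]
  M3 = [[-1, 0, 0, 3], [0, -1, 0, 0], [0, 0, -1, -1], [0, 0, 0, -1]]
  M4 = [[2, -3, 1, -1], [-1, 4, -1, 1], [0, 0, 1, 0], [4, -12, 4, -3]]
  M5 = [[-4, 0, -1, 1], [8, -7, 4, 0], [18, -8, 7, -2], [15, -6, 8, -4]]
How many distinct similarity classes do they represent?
Characteristic polynomials: χ_{M1} = (x - 5)^2(x - 2)^2, χ_{M2} = (x - 5)^3(x - 4), χ_{M3} = (x + 1)^4, χ_{M4} = (x - 1)^4, χ_{M5} = (x - 1)(x + 3)^3.

{M1}: invariant factors (x - 5)(x - 2), (x - 5)(x - 2).

{M2}: invariant factors x - 5, (x - 5)^2(x - 4).

{M3}: invariant factors x + 1, x + 1, (x + 1)^2.

{M4}: invariant factors x - 1, x - 1, (x - 1)^2.

{M5}: invariant factors (x - 1)(x + 3)^3.

Matrices are similar if and only if their invariant-factor lists agree; the partition into similarity classes is {M1}, {M2}, {M3}, {M4}, {M5}.

5 classes: {M1}, {M2}, {M3}, {M4}, {M5}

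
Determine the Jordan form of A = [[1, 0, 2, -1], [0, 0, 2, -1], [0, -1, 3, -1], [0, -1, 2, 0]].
J = [[1, 1, 0, 0], [0, 1, 1, 0], [0, 0, 1, 0], [0, 0, 0, 1]]

The characteristic polynomial is det(xI - A) = (x - 1)^4, so the eigenvalues are 1 (algebraic multiplicity 4).

For λ = 1: rank(A - I) = 2, rank((A - I)^2) = 1, rank((A - I)^3) = 0. The eigenspace has dimension 4 - 2 = 2, so there are 2 Jordan blocks; the rank sequence gives block sizes [3, 1].

Assembling the blocks gives the Jordan form J above.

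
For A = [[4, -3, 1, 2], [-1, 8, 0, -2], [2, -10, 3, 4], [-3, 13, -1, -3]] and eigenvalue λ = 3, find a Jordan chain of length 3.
We seek v_1 ∈ ker((A - 3I)^3) \ ker((A - 3I)^2), then set v_{i+1} = (A - 3I) v_i.

One such chain is v_1 = [[0, 0, 1, 0]]^T, v_2 = [[1, 0, 0, -1]]^T, v_3 = [[-1, 1, -2, 3]]^T. Check: (A - 3I) v_3 = [[0, 0, 0, 0]]^T = 0.

v_1 = [[0, 0, 1, 0]]^T, v_2 = [[1, 0, 0, -1]]^T, v_3 = [[-1, 1, -2, 3]]^T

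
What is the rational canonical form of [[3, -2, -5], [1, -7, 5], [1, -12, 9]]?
The invariant factors of A (the non-unit diagonal entries of the Smith normal form of xI - A over ℚ[x]) are (x - 4)(x^2 - x + 6), each dividing the next. The characteristic polynomial is their product, (x - 4)(x^2 - x + 6).

The rational canonical form is the block-diagonal matrix of companion matrices C(f_i):
R = [[0, 0, 24], [1, 0, -10], [0, 1, 5]].

Note the characteristic polynomial does not split into linear factors over ℚ, so A has no Jordan form over ℚ; the rational canonical form exists over any field.

R = [[0, 0, 24], [1, 0, -10], [0, 1, 5]]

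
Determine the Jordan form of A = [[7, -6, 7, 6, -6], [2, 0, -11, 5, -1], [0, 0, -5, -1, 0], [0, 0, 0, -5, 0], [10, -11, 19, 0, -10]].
J = [[-5, 1, 0, 0, 0], [0, -5, 1, 0, 0], [0, 0, -5, 0, 0], [0, 0, 0, 1, 1], [0, 0, 0, 0, 1]]

The characteristic polynomial is det(xI - A) = (x - 1)^2(x + 5)^3, so the eigenvalues are -5 (algebraic multiplicity 3), 1 (algebraic multiplicity 2).

For λ = -5: rank(A + 5I) = 4, rank((A + 5I)^2) = 3, rank((A + 5I)^3) = 2. The eigenspace has dimension 5 - 4 = 1, so there is 1 Jordan block; the rank sequence gives block sizes [3].

For λ = 1: rank(A - I) = 4, rank((A - I)^2) = 3. The eigenspace has dimension 5 - 4 = 1, so there is 1 Jordan block; the rank sequence gives block sizes [2].

Assembling the blocks gives the Jordan form J above.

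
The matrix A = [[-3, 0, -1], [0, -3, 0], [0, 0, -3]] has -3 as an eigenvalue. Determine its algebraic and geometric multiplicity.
algebraic multiplicity 3, geometric multiplicity 2

The characteristic polynomial is (x + 3)^3, so the factor x + 3 appears with exponent 3: the algebraic multiplicity is 3.

rank(A + 3I) = 1, so the eigenspace has dimension 3 - 1 = 2: the geometric multiplicity is 2.

Since 2 < 3, A is not diagonalizable.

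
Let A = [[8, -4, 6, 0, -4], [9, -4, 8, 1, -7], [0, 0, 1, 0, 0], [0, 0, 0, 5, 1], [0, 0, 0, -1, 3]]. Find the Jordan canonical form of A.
J = [[1, 0, 0, 0, 0], [0, 2, 1, 0, 0], [0, 0, 2, 0, 0], [0, 0, 0, 4, 1], [0, 0, 0, 0, 4]]

The characteristic polynomial is det(xI - A) = (x - 4)^2(x - 2)^2(x - 1), so the eigenvalues are 1 (algebraic multiplicity 1), 2 (algebraic multiplicity 2), 4 (algebraic multiplicity 2).

For λ = 1: algebraic multiplicity 1 gives one 1×1 block.

For λ = 2: rank(A - 2I) = 4, rank((A - 2I)^2) = 3. The eigenspace has dimension 5 - 4 = 1, so there is 1 Jordan block; the rank sequence gives block sizes [2].

For λ = 4: rank(A - 4I) = 4, rank((A - 4I)^2) = 3. The eigenspace has dimension 5 - 4 = 1, so there is 1 Jordan block; the rank sequence gives block sizes [2].

Assembling the blocks gives the Jordan form J above.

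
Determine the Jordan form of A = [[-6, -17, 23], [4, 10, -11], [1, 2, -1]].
J = [[1, 1, 0], [0, 1, 1], [0, 0, 1]]

The characteristic polynomial is det(xI - A) = (x - 1)^3, so the eigenvalues are 1 (algebraic multiplicity 3).

For λ = 1: rank(A - I) = 2, rank((A - I)^2) = 1, rank((A - I)^3) = 0. The eigenspace has dimension 3 - 2 = 1, so there is 1 Jordan block; the rank sequence gives block sizes [3].

Assembling the blocks gives the Jordan form J above.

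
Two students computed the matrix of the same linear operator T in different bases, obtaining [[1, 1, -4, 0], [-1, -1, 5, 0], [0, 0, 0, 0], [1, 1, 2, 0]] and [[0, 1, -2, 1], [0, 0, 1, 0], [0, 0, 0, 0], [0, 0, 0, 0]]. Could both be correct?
Two matrices over a field are similar if and only if they have the same invariant factors.

Both A and B have characteristic polynomial x^4 and minimal polynomial x^3. Computing further, both have invariant factors x, x^3. Hence A and B are similar.

Yes.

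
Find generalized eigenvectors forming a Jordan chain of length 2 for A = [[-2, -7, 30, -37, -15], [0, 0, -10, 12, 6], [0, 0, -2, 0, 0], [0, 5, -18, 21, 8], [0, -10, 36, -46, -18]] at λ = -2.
We seek v_1 ∈ ker((A + 2I)^2) \ ker(A + 2I), then set v_{i+1} = (A + 2I) v_i.

One such chain is v_1 = [[2, 3, 0, -1, 1]]^T, v_2 = [[1, 0, 0, 0, 0]]^T. Check: (A + 2I) v_2 = [[0, 0, 0, 0, 0]]^T = 0.

v_1 = [[2, 3, 0, -1, 1]]^T, v_2 = [[1, 0, 0, 0, 0]]^T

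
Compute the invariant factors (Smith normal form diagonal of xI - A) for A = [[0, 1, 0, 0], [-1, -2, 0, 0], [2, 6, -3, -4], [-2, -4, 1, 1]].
The Jordan structure of A has elementary divisors (x + 1)^2, (x + 1)^2. Arranging the block sizes at each eigenvalue in decreasing order and taking row products gives the invariant factors.

Invariant factors (smallest first, each dividing the next): (x + 1)^2, (x + 1)^2.

Check: the last factor (x + 1)^2 is the minimal polynomial, and the product (x + 1)^4 is the characteristic polynomial.

(x + 1)^2, (x + 1)^2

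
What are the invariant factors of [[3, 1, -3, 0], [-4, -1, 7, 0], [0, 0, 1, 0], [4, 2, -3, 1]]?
x - 1, (x - 1)^3

The Jordan structure of A has elementary divisors (x - 1)^3, (x - 1). Arranging the block sizes at each eigenvalue in decreasing order and taking row products gives the invariant factors.

Invariant factors (smallest first, each dividing the next): x - 1, (x - 1)^3.

Check: the last factor (x - 1)^3 is the minimal polynomial, and the product (x - 1)^4 is the characteristic polynomial.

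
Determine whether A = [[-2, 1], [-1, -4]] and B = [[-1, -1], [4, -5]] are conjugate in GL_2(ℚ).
Yes.

Two matrices over a field are similar if and only if they have the same invariant factors.

Both A and B have characteristic polynomial (x + 3)^2 and minimal polynomial (x + 3)^2. Computing further, both have invariant factors (x + 3)^2. Hence A and B are similar.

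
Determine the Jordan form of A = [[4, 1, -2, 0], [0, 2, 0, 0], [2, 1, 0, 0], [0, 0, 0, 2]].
J = [[2, 1, 0, 0], [0, 2, 0, 0], [0, 0, 2, 0], [0, 0, 0, 2]]

The characteristic polynomial is det(xI - A) = (x - 2)^4, so the eigenvalues are 2 (algebraic multiplicity 4).

For λ = 2: rank(A - 2I) = 1, rank((A - 2I)^2) = 0. The eigenspace has dimension 4 - 1 = 3, so there are 3 Jordan blocks; the rank sequence gives block sizes [2, 1, 1].

Assembling the blocks gives the Jordan form J above.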